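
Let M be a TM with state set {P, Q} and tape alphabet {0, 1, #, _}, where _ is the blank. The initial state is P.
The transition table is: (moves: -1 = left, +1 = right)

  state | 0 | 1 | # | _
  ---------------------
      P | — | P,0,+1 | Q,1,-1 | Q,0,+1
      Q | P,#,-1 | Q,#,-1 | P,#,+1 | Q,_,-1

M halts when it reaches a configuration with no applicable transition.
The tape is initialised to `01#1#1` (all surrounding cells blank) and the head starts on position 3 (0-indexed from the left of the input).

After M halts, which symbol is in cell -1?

0

state=P head=3 tape=_01#[1]#1   (P,1)→(P,0,+1)
state=P head=4 tape=_01#0[#]1   (P,#)→(Q,1,-1)
state=Q head=3 tape=_01#[0]11   (Q,0)→(P,#,-1)
state=P head=2 tape=_01[#]#11   (P,#)→(Q,1,-1)
state=Q head=1 tape=_0[1]1#11   (Q,1)→(Q,#,-1)
state=Q head=0 tape=_[0]#1#11   (Q,0)→(P,#,-1)
state=P head=-1 tape=[_]##1#11   (P,_)→(Q,0,+1)
state=Q head=0 tape=0[#]#1#11   (Q,#)→(P,#,+1)
state=P head=1 tape=0#[#]1#11   (P,#)→(Q,1,-1)
state=Q head=0 tape=0[#]11#11   (Q,#)→(P,#,+1)
state=P head=1 tape=0#[1]1#11   (P,1)→(P,0,+1)
state=P head=2 tape=0#0[1]#11   (P,1)→(P,0,+1)
state=P head=3 tape=0#00[#]11   (P,#)→(Q,1,-1)
state=Q head=2 tape=0#0[0]111   (Q,0)→(P,#,-1)
state=P head=1 tape=0#[0]#111
Cell -1 holds 0 when M halts.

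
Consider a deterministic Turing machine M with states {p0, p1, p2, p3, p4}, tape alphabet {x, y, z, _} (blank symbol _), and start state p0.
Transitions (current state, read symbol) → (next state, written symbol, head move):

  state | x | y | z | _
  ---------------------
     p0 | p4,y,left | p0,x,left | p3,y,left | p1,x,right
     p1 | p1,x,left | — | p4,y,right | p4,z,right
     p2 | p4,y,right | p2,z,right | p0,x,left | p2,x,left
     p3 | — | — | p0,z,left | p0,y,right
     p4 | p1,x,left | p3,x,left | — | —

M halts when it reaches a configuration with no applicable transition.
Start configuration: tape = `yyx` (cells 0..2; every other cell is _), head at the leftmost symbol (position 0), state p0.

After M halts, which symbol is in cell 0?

state=p0 head=0 tape=__[y]yx   (p0,y)→(p0,x,left)
state=p0 head=-1 tape=_[_]xyx   (p0,_)→(p1,x,right)
state=p1 head=0 tape=_x[x]yx   (p1,x)→(p1,x,left)
state=p1 head=-1 tape=_[x]xyx   (p1,x)→(p1,x,left)
state=p1 head=-2 tape=[_]xxyx   (p1,_)→(p4,z,right)
state=p4 head=-1 tape=z[x]xyx   (p4,x)→(p1,x,left)
state=p1 head=-2 tape=[z]xxyx   (p1,z)→(p4,y,right)
state=p4 head=-1 tape=y[x]xyx   (p4,x)→(p1,x,left)
state=p1 head=-2 tape=[y]xxyx
Cell 0 holds x when M halts.

x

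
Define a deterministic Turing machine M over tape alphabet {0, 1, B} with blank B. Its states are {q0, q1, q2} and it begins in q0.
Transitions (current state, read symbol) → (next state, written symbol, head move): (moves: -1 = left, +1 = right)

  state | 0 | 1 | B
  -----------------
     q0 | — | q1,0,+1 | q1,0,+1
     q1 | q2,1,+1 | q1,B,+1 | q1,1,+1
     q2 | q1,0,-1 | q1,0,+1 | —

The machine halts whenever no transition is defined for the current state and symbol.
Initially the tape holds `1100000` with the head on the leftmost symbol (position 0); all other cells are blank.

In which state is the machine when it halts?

q0 | [1]100000B   read 1 → write 0, move +1, go to q1
q1 | 0[1]00000B   read 1 → write B, move +1, go to q1
q1 | 0B[0]0000B   read 0 → write 1, move +1, go to q2
q2 | 0B1[0]000B   read 0 → write 0, move -1, go to q1
q1 | 0B[1]0000B   read 1 → write B, move +1, go to q1
q1 | 0BB[0]000B   read 0 → write 1, move +1, go to q2
q2 | 0BB1[0]00B   read 0 → write 0, move -1, go to q1
q1 | 0BB[1]000B   read 1 → write B, move +1, go to q1
q1 | 0BBB[0]00B   read 0 → write 1, move +1, go to q2
q2 | 0BBB1[0]0B   read 0 → write 0, move -1, go to q1
q1 | 0BBB[1]00B   read 1 → write B, move +1, go to q1
q1 | 0BBBB[0]0B   read 0 → write 1, move +1, go to q2
q2 | 0BBBB1[0]B   read 0 → write 0, move -1, go to q1
q1 | 0BBBB[1]0B   read 1 → write B, move +1, go to q1
q1 | 0BBBBB[0]B   read 0 → write 1, move +1, go to q2
q2 | 0BBBBB1[B]
No transition is defined for (q2, B); M halts in state q2.

q2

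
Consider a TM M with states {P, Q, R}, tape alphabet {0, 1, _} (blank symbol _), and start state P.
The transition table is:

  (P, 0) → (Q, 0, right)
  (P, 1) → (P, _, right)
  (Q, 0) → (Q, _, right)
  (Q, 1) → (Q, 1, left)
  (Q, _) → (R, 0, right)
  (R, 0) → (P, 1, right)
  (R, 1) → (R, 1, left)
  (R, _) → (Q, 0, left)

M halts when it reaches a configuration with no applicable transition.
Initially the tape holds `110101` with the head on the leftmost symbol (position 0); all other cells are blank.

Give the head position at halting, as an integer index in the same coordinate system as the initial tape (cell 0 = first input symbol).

state=P head=0 tape=[1]10101_   (P,1)→(P,_,right)
state=P head=1 tape=_[1]0101_   (P,1)→(P,_,right)
state=P head=2 tape=__[0]101_   (P,0)→(Q,0,right)
state=Q head=3 tape=__0[1]01_   (Q,1)→(Q,1,left)
state=Q head=2 tape=__[0]101_   (Q,0)→(Q,_,right)
state=Q head=3 tape=___[1]01_   (Q,1)→(Q,1,left)
state=Q head=2 tape=__[_]101_   (Q,_)→(R,0,right)
state=R head=3 tape=__0[1]01_   (R,1)→(R,1,left)
state=R head=2 tape=__[0]101_   (R,0)→(P,1,right)
state=P head=3 tape=__1[1]01_   (P,1)→(P,_,right)
state=P head=4 tape=__1_[0]1_   (P,0)→(Q,0,right)
state=Q head=5 tape=__1_0[1]_   (Q,1)→(Q,1,left)
state=Q head=4 tape=__1_[0]1_   (Q,0)→(Q,_,right)
state=Q head=5 tape=__1__[1]_   (Q,1)→(Q,1,left)
state=Q head=4 tape=__1_[_]1_   (Q,_)→(R,0,right)
state=R head=5 tape=__1_0[1]_   (R,1)→(R,1,left)
state=R head=4 tape=__1_[0]1_   (R,0)→(P,1,right)
state=P head=5 tape=__1_1[1]_   (P,1)→(P,_,right)
state=P head=6 tape=__1_1_[_]
At halt the head is at cell 6.

6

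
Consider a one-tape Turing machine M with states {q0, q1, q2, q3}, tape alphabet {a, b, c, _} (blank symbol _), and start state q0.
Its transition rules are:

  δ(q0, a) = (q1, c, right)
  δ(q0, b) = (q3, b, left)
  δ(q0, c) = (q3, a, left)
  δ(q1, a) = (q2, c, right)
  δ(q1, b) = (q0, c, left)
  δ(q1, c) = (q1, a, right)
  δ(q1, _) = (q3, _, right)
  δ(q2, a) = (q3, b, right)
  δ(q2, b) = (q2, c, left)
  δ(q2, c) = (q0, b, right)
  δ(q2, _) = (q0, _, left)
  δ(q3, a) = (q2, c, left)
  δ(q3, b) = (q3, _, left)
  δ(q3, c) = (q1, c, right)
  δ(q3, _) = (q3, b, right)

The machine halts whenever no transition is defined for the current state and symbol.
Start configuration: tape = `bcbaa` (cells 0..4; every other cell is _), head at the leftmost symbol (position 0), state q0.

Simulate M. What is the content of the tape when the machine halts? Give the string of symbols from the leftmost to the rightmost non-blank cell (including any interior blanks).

state=q0 head=0 tape=_____[b]cbaa   (q0,b)→(q3,b,left)
state=q3 head=-1 tape=____[_]bcbaa   (q3,_)→(q3,b,right)
state=q3 head=0 tape=____b[b]cbaa   (q3,b)→(q3,_,left)
state=q3 head=-1 tape=____[b]_cbaa   (q3,b)→(q3,_,left)
state=q3 head=-2 tape=___[_]__cbaa   (q3,_)→(q3,b,right)
state=q3 head=-1 tape=___b[_]_cbaa   (q3,_)→(q3,b,right)
state=q3 head=0 tape=___bb[_]cbaa   (q3,_)→(q3,b,right)
state=q3 head=1 tape=___bbb[c]baa   (q3,c)→(q1,c,right)
state=q1 head=2 tape=___bbbc[b]aa   (q1,b)→(q0,c,left)
state=q0 head=1 tape=___bbb[c]caa   (q0,c)→(q3,a,left)
state=q3 head=0 tape=___bb[b]acaa   (q3,b)→(q3,_,left)
state=q3 head=-1 tape=___b[b]_acaa   (q3,b)→(q3,_,left)
state=q3 head=-2 tape=___[b]__acaa   (q3,b)→(q3,_,left)
state=q3 head=-3 tape=__[_]___acaa   (q3,_)→(q3,b,right)
state=q3 head=-2 tape=__b[_]__acaa   (q3,_)→(q3,b,right)
state=q3 head=-1 tape=__bb[_]_acaa   (q3,_)→(q3,b,right)
state=q3 head=0 tape=__bbb[_]acaa   (q3,_)→(q3,b,right)
state=q3 head=1 tape=__bbbb[a]caa   (q3,a)→(q2,c,left)
state=q2 head=0 tape=__bbb[b]ccaa   (q2,b)→(q2,c,left)
state=q2 head=-1 tape=__bb[b]cccaa   (q2,b)→(q2,c,left)
state=q2 head=-2 tape=__b[b]ccccaa   (q2,b)→(q2,c,left)
state=q2 head=-3 tape=__[b]cccccaa   (q2,b)→(q2,c,left)
state=q2 head=-4 tape=_[_]ccccccaa   (q2,_)→(q0,_,left)
state=q0 head=-5 tape=[_]_ccccccaa
The non-blank tape span at halt is ccccccaa.

ccccccaa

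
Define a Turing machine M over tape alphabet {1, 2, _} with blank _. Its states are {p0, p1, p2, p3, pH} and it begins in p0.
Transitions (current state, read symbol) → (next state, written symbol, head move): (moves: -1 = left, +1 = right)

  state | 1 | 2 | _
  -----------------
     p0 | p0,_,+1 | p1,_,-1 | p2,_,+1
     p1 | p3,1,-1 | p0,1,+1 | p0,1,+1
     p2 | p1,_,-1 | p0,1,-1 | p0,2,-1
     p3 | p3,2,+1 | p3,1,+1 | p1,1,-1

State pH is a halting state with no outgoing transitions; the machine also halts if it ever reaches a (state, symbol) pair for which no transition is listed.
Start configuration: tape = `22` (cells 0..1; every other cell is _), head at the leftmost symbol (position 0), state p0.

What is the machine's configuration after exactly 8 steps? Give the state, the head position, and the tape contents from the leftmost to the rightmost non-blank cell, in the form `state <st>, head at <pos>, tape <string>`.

p0 | _[2]2_   read 2 → write _, move -1, go to p1
p1 | [_]_2_   read _ → write 1, move +1, go to p0
p0 | 1[_]2_   read _ → write _, move +1, go to p2
p2 | 1_[2]_   read 2 → write 1, move -1, go to p0
p0 | 1[_]1_   read _ → write _, move +1, go to p2
p2 | 1_[1]_   read 1 → write _, move -1, go to p1
p1 | 1[_]__   read _ → write 1, move +1, go to p0
p0 | 11[_]_   read _ → write _, move +1, go to p2
p2 | 11_[_]
After 8 steps: state p2, head at 2, tape 11.

state p2, head at 2, tape 11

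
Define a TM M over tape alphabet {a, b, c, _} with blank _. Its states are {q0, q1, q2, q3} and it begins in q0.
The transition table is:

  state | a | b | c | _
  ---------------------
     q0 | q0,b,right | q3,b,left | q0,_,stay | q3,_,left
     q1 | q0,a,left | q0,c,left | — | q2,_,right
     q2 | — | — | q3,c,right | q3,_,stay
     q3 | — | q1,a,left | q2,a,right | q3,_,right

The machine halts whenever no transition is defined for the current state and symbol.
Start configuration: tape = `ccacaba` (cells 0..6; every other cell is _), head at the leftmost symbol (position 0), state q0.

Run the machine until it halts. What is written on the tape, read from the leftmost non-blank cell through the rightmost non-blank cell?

state=q0 head=0 tape=_[c]cacaba   (q0,c)→(q0,_,stay)
state=q0 head=0 tape=_[_]cacaba   (q0,_)→(q3,_,left)
state=q3 head=-1 tape=[_]_cacaba   (q3,_)→(q3,_,right)
state=q3 head=0 tape=_[_]cacaba   (q3,_)→(q3,_,right)
state=q3 head=1 tape=__[c]acaba   (q3,c)→(q2,a,right)
state=q2 head=2 tape=__a[a]caba
The non-blank tape span at halt is aacaba.

aacaba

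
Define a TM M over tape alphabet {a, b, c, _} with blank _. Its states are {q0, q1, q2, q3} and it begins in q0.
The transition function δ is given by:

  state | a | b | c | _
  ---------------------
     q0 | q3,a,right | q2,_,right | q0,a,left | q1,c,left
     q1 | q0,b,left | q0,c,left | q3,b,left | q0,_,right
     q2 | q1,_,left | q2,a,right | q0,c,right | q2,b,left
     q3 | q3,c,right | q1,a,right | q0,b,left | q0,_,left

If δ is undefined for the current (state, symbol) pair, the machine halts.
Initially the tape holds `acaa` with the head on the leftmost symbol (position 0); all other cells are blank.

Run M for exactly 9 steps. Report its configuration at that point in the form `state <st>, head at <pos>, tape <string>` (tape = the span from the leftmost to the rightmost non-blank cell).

state=q0 head=0 tape=[a]caa   (q0,a)→(q3,a,right)
state=q3 head=1 tape=a[c]aa   (q3,c)→(q0,b,left)
state=q0 head=0 tape=[a]baa   (q0,a)→(q3,a,right)
state=q3 head=1 tape=a[b]aa   (q3,b)→(q1,a,right)
state=q1 head=2 tape=aa[a]a   (q1,a)→(q0,b,left)
state=q0 head=1 tape=a[a]ba   (q0,a)→(q3,a,right)
state=q3 head=2 tape=aa[b]a   (q3,b)→(q1,a,right)
state=q1 head=3 tape=aaa[a]   (q1,a)→(q0,b,left)
state=q0 head=2 tape=aa[a]b   (q0,a)→(q3,a,right)
state=q3 head=3 tape=aaa[b]
After 9 steps: state q3, head at 3, tape aaab.

state q3, head at 3, tape aaab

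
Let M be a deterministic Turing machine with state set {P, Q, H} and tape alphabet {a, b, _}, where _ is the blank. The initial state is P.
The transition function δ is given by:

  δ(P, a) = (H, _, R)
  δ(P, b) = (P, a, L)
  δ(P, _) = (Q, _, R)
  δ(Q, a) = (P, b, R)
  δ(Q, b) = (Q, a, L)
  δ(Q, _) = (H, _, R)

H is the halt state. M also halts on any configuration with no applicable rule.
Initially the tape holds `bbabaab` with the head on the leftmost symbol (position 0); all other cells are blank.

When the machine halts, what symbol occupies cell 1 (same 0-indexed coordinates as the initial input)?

_

state=P head=0 tape=_[b]babaab   (P,b)→(P,a,L)
state=P head=-1 tape=[_]ababaab   (P,_)→(Q,_,R)
state=Q head=0 tape=_[a]babaab   (Q,a)→(P,b,R)
state=P head=1 tape=_b[b]abaab   (P,b)→(P,a,L)
state=P head=0 tape=_[b]aabaab   (P,b)→(P,a,L)
state=P head=-1 tape=[_]aaabaab   (P,_)→(Q,_,R)
state=Q head=0 tape=_[a]aabaab   (Q,a)→(P,b,R)
state=P head=1 tape=_b[a]abaab   (P,a)→(H,_,R)
state=H head=2 tape=_b_[a]baab
Cell 1 holds _ when M halts.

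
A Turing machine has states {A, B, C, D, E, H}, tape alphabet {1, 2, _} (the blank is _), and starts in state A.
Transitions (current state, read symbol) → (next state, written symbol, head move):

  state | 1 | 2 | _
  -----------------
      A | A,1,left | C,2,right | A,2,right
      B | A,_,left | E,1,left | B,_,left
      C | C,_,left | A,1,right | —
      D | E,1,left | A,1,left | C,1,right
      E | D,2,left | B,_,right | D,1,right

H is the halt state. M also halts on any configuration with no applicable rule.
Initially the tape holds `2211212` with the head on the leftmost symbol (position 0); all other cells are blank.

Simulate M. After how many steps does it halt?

23

A | [2]211212_   read 2 → write 2, move right, go to C
C | 2[2]11212_   read 2 → write 1, move right, go to A
A | 21[1]1212_   read 1 → write 1, move left, go to A
A | 2[1]11212_   read 1 → write 1, move left, go to A
A | [2]111212_   read 2 → write 2, move right, go to C
C | 2[1]11212_   read 1 → write _, move left, go to C
C | [2]_11212_   read 2 → write 1, move right, go to A
A | 1[_]11212_   read _ → write 2, move right, go to A
A | 12[1]1212_   read 1 → write 1, move left, go to A
A | 1[2]11212_   read 2 → write 2, move right, go to C
C | 12[1]1212_   read 1 → write _, move left, go to C
C | 1[2]_1212_   read 2 → write 1, move right, go to A
A | 11[_]1212_   read _ → write 2, move right, go to A
A | 112[1]212_   read 1 → write 1, move left, go to A
A | 11[2]1212_   read 2 → write 2, move right, go to C
C | 112[1]212_   read 1 → write _, move left, go to C
C | 11[2]_212_   read 2 → write 1, move right, go to A
A | 111[_]212_   read _ → write 2, move right, go to A
A | 1112[2]12_   read 2 → write 2, move right, go to C
C | 11122[1]2_   read 1 → write _, move left, go to C
C | 1112[2]_2_   read 2 → write 1, move right, go to A
A | 11121[_]2_   read _ → write 2, move right, go to A
A | 111212[2]_   read 2 → write 2, move right, go to C
C | 1112122[_]
M halts after 23 transitions.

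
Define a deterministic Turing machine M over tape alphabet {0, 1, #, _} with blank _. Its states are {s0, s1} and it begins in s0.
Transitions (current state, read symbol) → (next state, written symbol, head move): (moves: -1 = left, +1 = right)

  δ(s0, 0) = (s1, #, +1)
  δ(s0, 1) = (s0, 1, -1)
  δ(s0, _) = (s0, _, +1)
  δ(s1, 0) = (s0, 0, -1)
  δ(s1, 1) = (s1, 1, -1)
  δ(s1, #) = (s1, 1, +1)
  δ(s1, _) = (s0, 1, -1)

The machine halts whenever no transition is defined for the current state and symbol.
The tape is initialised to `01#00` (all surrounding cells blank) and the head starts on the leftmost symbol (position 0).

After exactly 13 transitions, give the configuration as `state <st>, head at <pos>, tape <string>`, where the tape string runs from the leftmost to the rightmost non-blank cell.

state s0, head at -1, tape 111#00

s0 | __[0]1#00   read 0 → write #, move +1, go to s1
s1 | __#[1]#00   read 1 → write 1, move -1, go to s1
s1 | __[#]1#00   read # → write 1, move +1, go to s1
s1 | __1[1]#00   read 1 → write 1, move -1, go to s1
s1 | __[1]1#00   read 1 → write 1, move -1, go to s1
s1 | _[_]11#00   read _ → write 1, move -1, go to s0
s0 | [_]111#00   read _ → write _, move +1, go to s0
s0 | _[1]11#00   read 1 → write 1, move -1, go to s0
s0 | [_]111#00   read _ → write _, move +1, go to s0
s0 | _[1]11#00   read 1 → write 1, move -1, go to s0
s0 | [_]111#00   read _ → write _, move +1, go to s0
s0 | _[1]11#00   read 1 → write 1, move -1, go to s0
s0 | [_]111#00   read _ → write _, move +1, go to s0
s0 | _[1]11#00
After 13 steps: state s0, head at -1, tape 111#00.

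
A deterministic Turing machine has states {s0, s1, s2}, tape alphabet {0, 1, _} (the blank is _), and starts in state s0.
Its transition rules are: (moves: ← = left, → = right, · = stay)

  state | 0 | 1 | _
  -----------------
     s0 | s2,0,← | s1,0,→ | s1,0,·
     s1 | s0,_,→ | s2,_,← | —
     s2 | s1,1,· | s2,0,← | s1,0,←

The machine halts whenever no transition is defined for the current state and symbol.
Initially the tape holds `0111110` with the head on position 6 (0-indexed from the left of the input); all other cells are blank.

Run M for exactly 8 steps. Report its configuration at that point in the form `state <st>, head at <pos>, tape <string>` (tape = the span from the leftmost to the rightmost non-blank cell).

state s2, head at -1, tape 000000

s0 | _011111[0]   read 0 → write 0, move ←, go to s2
s2 | _01111[1]0   read 1 → write 0, move ←, go to s2
s2 | _0111[1]00   read 1 → write 0, move ←, go to s2
s2 | _011[1]000   read 1 → write 0, move ←, go to s2
s2 | _01[1]0000   read 1 → write 0, move ←, go to s2
s2 | _0[1]00000   read 1 → write 0, move ←, go to s2
s2 | _[0]000000   read 0 → write 1, move ·, go to s1
s1 | _[1]000000   read 1 → write _, move ←, go to s2
s2 | [_]_000000
After 8 steps: state s2, head at -1, tape 000000.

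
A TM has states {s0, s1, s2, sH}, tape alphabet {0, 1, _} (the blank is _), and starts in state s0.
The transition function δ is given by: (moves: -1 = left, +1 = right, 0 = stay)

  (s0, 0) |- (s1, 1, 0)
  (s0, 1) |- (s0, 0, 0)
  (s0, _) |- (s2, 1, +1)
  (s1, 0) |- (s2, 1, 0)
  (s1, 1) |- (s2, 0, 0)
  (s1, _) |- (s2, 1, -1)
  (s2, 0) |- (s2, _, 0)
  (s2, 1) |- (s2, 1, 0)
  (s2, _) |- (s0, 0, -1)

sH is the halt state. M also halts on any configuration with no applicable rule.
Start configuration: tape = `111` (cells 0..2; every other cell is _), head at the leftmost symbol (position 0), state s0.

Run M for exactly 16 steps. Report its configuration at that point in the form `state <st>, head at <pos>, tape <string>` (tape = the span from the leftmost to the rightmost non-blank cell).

s0 | __[1]11   read 1 → write 0, move 0, go to s0
s0 | __[0]11   read 0 → write 1, move 0, go to s1
s1 | __[1]11   read 1 → write 0, move 0, go to s2
s2 | __[0]11   read 0 → write _, move 0, go to s2
s2 | __[_]11   read _ → write 0, move -1, go to s0
s0 | _[_]011   read _ → write 1, move +1, go to s2
s2 | _1[0]11   read 0 → write _, move 0, go to s2
s2 | _1[_]11   read _ → write 0, move -1, go to s0
s0 | _[1]011   read 1 → write 0, move 0, go to s0
s0 | _[0]011   read 0 → write 1, move 0, go to s1
s1 | _[1]011   read 1 → write 0, move 0, go to s2
s2 | _[0]011   read 0 → write _, move 0, go to s2
s2 | _[_]011   read _ → write 0, move -1, go to s0
s0 | [_]0011   read _ → write 1, move +1, go to s2
s2 | 1[0]011   read 0 → write _, move 0, go to s2
s2 | 1[_]011   read _ → write 0, move -1, go to s0
s0 | [1]0011
After 16 steps: state s0, head at -2, tape 10011.

state s0, head at -2, tape 10011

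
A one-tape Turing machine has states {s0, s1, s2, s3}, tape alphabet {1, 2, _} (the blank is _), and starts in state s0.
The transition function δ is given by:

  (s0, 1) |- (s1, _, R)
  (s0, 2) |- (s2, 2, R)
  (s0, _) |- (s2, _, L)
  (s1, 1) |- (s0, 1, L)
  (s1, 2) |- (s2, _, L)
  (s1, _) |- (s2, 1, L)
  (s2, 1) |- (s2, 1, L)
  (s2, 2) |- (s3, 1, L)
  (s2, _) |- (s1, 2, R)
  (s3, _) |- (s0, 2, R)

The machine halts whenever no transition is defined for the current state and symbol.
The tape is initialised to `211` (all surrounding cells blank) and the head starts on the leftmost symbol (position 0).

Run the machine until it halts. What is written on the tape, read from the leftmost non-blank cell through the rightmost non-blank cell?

21111

s0 | __[2]11   read 2 → write 2, move R, go to s2
s2 | __2[1]1   read 1 → write 1, move L, go to s2
s2 | __[2]11   read 2 → write 1, move L, go to s3
s3 | _[_]111   read _ → write 2, move R, go to s0
s0 | _2[1]11   read 1 → write _, move R, go to s1
s1 | _2_[1]1   read 1 → write 1, move L, go to s0
s0 | _2[_]11   read _ → write _, move L, go to s2
s2 | _[2]_11   read 2 → write 1, move L, go to s3
s3 | [_]1_11   read _ → write 2, move R, go to s0
s0 | 2[1]_11   read 1 → write _, move R, go to s1
s1 | 2_[_]11   read _ → write 1, move L, go to s2
s2 | 2[_]111   read _ → write 2, move R, go to s1
s1 | 22[1]11   read 1 → write 1, move L, go to s0
s0 | 2[2]111   read 2 → write 2, move R, go to s2
s2 | 22[1]11   read 1 → write 1, move L, go to s2
s2 | 2[2]111   read 2 → write 1, move L, go to s3
s3 | [2]1111
The non-blank tape span at halt is 21111.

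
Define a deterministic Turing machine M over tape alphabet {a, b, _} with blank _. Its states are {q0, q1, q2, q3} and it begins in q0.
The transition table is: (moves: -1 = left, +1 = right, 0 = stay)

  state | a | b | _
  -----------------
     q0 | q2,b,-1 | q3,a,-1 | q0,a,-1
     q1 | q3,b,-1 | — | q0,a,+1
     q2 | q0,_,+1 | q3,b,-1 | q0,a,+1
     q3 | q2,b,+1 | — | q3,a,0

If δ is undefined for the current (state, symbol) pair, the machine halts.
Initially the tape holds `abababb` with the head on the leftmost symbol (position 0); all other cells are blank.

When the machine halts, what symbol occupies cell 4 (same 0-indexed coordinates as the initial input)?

q0 | _[a]bababb_   read a → write b, move -1, go to q2
q2 | [_]bbababb_   read _ → write a, move +1, go to q0
q0 | a[b]bababb_   read b → write a, move -1, go to q3
q3 | [a]abababb_   read a → write b, move +1, go to q2
q2 | b[a]bababb_   read a → write _, move +1, go to q0
q0 | b_[b]ababb_   read b → write a, move -1, go to q3
q3 | b[_]aababb_   read _ → write a, move 0, go to q3
q3 | b[a]aababb_   read a → write b, move +1, go to q2
q2 | bb[a]ababb_   read a → write _, move +1, go to q0
q0 | bb_[a]babb_   read a → write b, move -1, go to q2
q2 | bb[_]bbabb_   read _ → write a, move +1, go to q0
q0 | bba[b]babb_   read b → write a, move -1, go to q3
q3 | bb[a]ababb_   read a → write b, move +1, go to q2
q2 | bbb[a]babb_   read a → write _, move +1, go to q0
q0 | bbb_[b]abb_   read b → write a, move -1, go to q3
q3 | bbb[_]aabb_   read _ → write a, move 0, go to q3
q3 | bbb[a]aabb_   read a → write b, move +1, go to q2
q2 | bbbb[a]abb_   read a → write _, move +1, go to q0
q0 | bbbb_[a]bb_   read a → write b, move -1, go to q2
q2 | bbbb[_]bbb_   read _ → write a, move +1, go to q0
q0 | bbbba[b]bb_   read b → write a, move -1, go to q3
q3 | bbbb[a]abb_   read a → write b, move +1, go to q2
q2 | bbbbb[a]bb_   read a → write _, move +1, go to q0
q0 | bbbbb_[b]b_   read b → write a, move -1, go to q3
q3 | bbbbb[_]ab_   read _ → write a, move 0, go to q3
q3 | bbbbb[a]ab_   read a → write b, move +1, go to q2
q2 | bbbbbb[a]b_   read a → write _, move +1, go to q0
q0 | bbbbbb_[b]_   read b → write a, move -1, go to q3
q3 | bbbbbb[_]a_   read _ → write a, move 0, go to q3
q3 | bbbbbb[a]a_   read a → write b, move +1, go to q2
q2 | bbbbbbb[a]_   read a → write _, move +1, go to q0
q0 | bbbbbbb_[_]   read _ → write a, move -1, go to q0
q0 | bbbbbbb[_]a   read _ → write a, move -1, go to q0
q0 | bbbbbb[b]aa   read b → write a, move -1, go to q3
q3 | bbbbb[b]aaa
Cell 4 holds b when M halts.

b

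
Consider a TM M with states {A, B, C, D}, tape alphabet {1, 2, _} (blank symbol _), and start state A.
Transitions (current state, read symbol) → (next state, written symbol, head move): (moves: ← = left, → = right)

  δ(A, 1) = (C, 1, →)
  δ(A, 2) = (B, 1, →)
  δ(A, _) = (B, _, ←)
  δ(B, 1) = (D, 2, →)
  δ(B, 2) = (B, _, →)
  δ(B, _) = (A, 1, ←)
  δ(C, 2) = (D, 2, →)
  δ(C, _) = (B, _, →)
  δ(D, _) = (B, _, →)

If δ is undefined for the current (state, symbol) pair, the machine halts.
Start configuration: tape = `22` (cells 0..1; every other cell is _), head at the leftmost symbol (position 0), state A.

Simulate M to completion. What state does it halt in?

state=A head=0 tape=[2]2___   (A,2)→(B,1,→)
state=B head=1 tape=1[2]___   (B,2)→(B,_,→)
state=B head=2 tape=1_[_]__   (B,_)→(A,1,←)
state=A head=1 tape=1[_]1__   (A,_)→(B,_,←)
state=B head=0 tape=[1]_1__   (B,1)→(D,2,→)
state=D head=1 tape=2[_]1__   (D,_)→(B,_,→)
state=B head=2 tape=2_[1]__   (B,1)→(D,2,→)
state=D head=3 tape=2_2[_]_   (D,_)→(B,_,→)
state=B head=4 tape=2_2_[_]   (B,_)→(A,1,←)
state=A head=3 tape=2_2[_]1   (A,_)→(B,_,←)
state=B head=2 tape=2_[2]_1   (B,2)→(B,_,→)
state=B head=3 tape=2__[_]1   (B,_)→(A,1,←)
state=A head=2 tape=2_[_]11   (A,_)→(B,_,←)
state=B head=1 tape=2[_]_11   (B,_)→(A,1,←)
state=A head=0 tape=[2]1_11   (A,2)→(B,1,→)
state=B head=1 tape=1[1]_11   (B,1)→(D,2,→)
state=D head=2 tape=12[_]11   (D,_)→(B,_,→)
state=B head=3 tape=12_[1]1   (B,1)→(D,2,→)
state=D head=4 tape=12_2[1]
No transition is defined for (D, 1); M halts in state D.

D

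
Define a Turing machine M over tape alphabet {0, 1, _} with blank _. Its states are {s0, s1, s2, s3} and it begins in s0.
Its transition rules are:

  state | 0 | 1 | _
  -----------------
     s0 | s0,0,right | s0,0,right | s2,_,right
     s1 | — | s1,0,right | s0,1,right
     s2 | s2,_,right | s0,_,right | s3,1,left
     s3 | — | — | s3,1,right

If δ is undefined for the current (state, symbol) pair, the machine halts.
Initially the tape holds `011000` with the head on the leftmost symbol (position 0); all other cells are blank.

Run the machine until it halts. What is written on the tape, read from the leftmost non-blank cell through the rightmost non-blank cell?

00000011

state=s0 head=0 tape=[0]11000__   (s0,0)→(s0,0,right)
state=s0 head=1 tape=0[1]1000__   (s0,1)→(s0,0,right)
state=s0 head=2 tape=00[1]000__   (s0,1)→(s0,0,right)
state=s0 head=3 tape=000[0]00__   (s0,0)→(s0,0,right)
state=s0 head=4 tape=0000[0]0__   (s0,0)→(s0,0,right)
state=s0 head=5 tape=00000[0]__   (s0,0)→(s0,0,right)
state=s0 head=6 tape=000000[_]_   (s0,_)→(s2,_,right)
state=s2 head=7 tape=000000_[_]   (s2,_)→(s3,1,left)
state=s3 head=6 tape=000000[_]1   (s3,_)→(s3,1,right)
state=s3 head=7 tape=0000001[1]
The non-blank tape span at halt is 00000011.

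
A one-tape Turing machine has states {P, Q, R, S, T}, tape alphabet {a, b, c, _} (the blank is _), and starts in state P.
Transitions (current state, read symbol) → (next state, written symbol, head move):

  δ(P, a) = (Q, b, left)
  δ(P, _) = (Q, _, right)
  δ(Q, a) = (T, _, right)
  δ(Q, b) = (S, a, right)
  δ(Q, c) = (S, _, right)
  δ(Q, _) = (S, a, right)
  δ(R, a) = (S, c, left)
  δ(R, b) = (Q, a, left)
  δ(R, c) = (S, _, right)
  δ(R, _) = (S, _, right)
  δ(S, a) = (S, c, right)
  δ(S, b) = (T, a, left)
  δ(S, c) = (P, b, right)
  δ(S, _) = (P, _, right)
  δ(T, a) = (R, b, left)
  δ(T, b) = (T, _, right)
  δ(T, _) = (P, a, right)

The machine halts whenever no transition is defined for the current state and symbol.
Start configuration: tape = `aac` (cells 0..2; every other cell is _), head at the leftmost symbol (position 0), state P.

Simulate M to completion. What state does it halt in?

state=P head=0 tape=__[a]ac   (P,a)→(Q,b,left)
state=Q head=-1 tape=_[_]bac   (Q,_)→(S,a,right)
state=S head=0 tape=_a[b]ac   (S,b)→(T,a,left)
state=T head=-1 tape=_[a]aac   (T,a)→(R,b,left)
state=R head=-2 tape=[_]baac   (R,_)→(S,_,right)
state=S head=-1 tape=_[b]aac   (S,b)→(T,a,left)
state=T head=-2 tape=[_]aaac   (T,_)→(P,a,right)
state=P head=-1 tape=a[a]aac   (P,a)→(Q,b,left)
state=Q head=-2 tape=[a]baac   (Q,a)→(T,_,right)
state=T head=-1 tape=_[b]aac   (T,b)→(T,_,right)
state=T head=0 tape=__[a]ac   (T,a)→(R,b,left)
state=R head=-1 tape=_[_]bac   (R,_)→(S,_,right)
state=S head=0 tape=__[b]ac   (S,b)→(T,a,left)
state=T head=-1 tape=_[_]aac   (T,_)→(P,a,right)
state=P head=0 tape=_a[a]ac   (P,a)→(Q,b,left)
state=Q head=-1 tape=_[a]bac   (Q,a)→(T,_,right)
state=T head=0 tape=__[b]ac   (T,b)→(T,_,right)
state=T head=1 tape=___[a]c   (T,a)→(R,b,left)
state=R head=0 tape=__[_]bc   (R,_)→(S,_,right)
state=S head=1 tape=___[b]c   (S,b)→(T,a,left)
state=T head=0 tape=__[_]ac   (T,_)→(P,a,right)
state=P head=1 tape=__a[a]c   (P,a)→(Q,b,left)
state=Q head=0 tape=__[a]bc   (Q,a)→(T,_,right)
state=T head=1 tape=___[b]c   (T,b)→(T,_,right)
state=T head=2 tape=____[c]
No transition is defined for (T, c); M halts in state T.

T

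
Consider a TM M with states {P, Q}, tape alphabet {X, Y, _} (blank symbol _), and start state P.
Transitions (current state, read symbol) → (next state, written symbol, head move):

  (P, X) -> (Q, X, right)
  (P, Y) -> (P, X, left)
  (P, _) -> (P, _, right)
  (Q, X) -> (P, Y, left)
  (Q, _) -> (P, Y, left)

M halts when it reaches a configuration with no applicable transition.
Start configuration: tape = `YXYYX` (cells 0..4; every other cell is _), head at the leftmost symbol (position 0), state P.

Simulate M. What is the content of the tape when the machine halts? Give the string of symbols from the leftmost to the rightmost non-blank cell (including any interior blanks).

XYYYX

P | _[Y]XYYX   read Y → write X, move left, go to P
P | [_]XXYYX   read _ → write _, move right, go to P
P | _[X]XYYX   read X → write X, move right, go to Q
Q | _X[X]YYX   read X → write Y, move left, go to P
P | _[X]YYYX   read X → write X, move right, go to Q
Q | _X[Y]YYX
The non-blank tape span at halt is XYYYX.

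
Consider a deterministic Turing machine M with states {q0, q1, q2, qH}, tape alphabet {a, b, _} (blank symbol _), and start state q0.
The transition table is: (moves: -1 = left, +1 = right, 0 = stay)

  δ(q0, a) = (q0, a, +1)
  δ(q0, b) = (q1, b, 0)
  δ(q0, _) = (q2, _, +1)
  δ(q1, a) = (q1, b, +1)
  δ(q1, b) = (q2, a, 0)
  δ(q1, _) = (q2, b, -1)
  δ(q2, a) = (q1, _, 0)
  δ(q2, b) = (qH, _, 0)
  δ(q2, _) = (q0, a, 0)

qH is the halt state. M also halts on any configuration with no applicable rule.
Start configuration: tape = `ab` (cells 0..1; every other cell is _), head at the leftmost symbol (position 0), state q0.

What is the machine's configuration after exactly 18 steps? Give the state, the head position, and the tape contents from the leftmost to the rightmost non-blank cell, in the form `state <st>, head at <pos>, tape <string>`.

q0 | __[a]b   read a → write a, move +1, go to q0
q0 | __a[b]   read b → write b, move 0, go to q1
q1 | __a[b]   read b → write a, move 0, go to q2
q2 | __a[a]   read a → write _, move 0, go to q1
q1 | __a[_]   read _ → write b, move -1, go to q2
q2 | __[a]b   read a → write _, move 0, go to q1
q1 | __[_]b   read _ → write b, move -1, go to q2
q2 | _[_]bb   read _ → write a, move 0, go to q0
q0 | _[a]bb   read a → write a, move +1, go to q0
q0 | _a[b]b   read b → write b, move 0, go to q1
q1 | _a[b]b   read b → write a, move 0, go to q2
q2 | _a[a]b   read a → write _, move 0, go to q1
q1 | _a[_]b   read _ → write b, move -1, go to q2
q2 | _[a]bb   read a → write _, move 0, go to q1
q1 | _[_]bb   read _ → write b, move -1, go to q2
q2 | [_]bbb   read _ → write a, move 0, go to q0
q0 | [a]bbb   read a → write a, move +1, go to q0
q0 | a[b]bb   read b → write b, move 0, go to q1
q1 | a[b]bb
After 18 steps: state q1, head at -1, tape abbb.

state q1, head at -1, tape abbb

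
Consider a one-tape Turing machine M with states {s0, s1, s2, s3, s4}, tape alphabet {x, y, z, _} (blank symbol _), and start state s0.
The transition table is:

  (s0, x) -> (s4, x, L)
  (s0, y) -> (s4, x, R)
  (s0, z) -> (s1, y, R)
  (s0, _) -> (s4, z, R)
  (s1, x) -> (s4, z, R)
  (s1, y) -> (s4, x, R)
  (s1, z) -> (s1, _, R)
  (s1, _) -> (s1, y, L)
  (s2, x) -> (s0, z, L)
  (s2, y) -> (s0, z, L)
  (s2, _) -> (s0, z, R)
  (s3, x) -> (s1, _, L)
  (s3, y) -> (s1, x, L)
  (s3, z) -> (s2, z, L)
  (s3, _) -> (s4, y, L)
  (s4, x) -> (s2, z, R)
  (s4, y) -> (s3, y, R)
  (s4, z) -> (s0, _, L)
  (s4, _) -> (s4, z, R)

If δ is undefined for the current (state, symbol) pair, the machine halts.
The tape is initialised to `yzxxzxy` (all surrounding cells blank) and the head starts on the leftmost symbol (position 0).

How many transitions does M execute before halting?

state=s0 head=0 tape=_[y]zxxzxy   (s0,y)→(s4,x,R)
state=s4 head=1 tape=_x[z]xxzxy   (s4,z)→(s0,_,L)
state=s0 head=0 tape=_[x]_xxzxy   (s0,x)→(s4,x,L)
state=s4 head=-1 tape=[_]x_xxzxy   (s4,_)→(s4,z,R)
state=s4 head=0 tape=z[x]_xxzxy   (s4,x)→(s2,z,R)
state=s2 head=1 tape=zz[_]xxzxy   (s2,_)→(s0,z,R)
state=s0 head=2 tape=zzz[x]xzxy   (s0,x)→(s4,x,L)
state=s4 head=1 tape=zz[z]xxzxy   (s4,z)→(s0,_,L)
state=s0 head=0 tape=z[z]_xxzxy   (s0,z)→(s1,y,R)
state=s1 head=1 tape=zy[_]xxzxy   (s1,_)→(s1,y,L)
state=s1 head=0 tape=z[y]yxxzxy   (s1,y)→(s4,x,R)
state=s4 head=1 tape=zx[y]xxzxy   (s4,y)→(s3,y,R)
state=s3 head=2 tape=zxy[x]xzxy   (s3,x)→(s1,_,L)
state=s1 head=1 tape=zx[y]_xzxy   (s1,y)→(s4,x,R)
state=s4 head=2 tape=zxx[_]xzxy   (s4,_)→(s4,z,R)
state=s4 head=3 tape=zxxz[x]zxy   (s4,x)→(s2,z,R)
state=s2 head=4 tape=zxxzz[z]xy
M halts after 16 transitions.

16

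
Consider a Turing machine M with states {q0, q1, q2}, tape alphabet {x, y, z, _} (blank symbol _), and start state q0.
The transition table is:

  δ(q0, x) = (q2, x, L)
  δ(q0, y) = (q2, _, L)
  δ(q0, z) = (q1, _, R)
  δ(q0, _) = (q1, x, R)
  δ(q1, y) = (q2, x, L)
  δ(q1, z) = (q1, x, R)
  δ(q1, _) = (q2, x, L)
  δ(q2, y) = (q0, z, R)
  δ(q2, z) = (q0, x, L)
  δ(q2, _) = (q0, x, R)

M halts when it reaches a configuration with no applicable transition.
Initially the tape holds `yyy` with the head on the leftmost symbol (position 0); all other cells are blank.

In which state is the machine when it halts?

q2

state=q0 head=0 tape=_[y]yy   (q0,y)→(q2,_,L)
state=q2 head=-1 tape=[_]_yy   (q2,_)→(q0,x,R)
state=q0 head=0 tape=x[_]yy   (q0,_)→(q1,x,R)
state=q1 head=1 tape=xx[y]y   (q1,y)→(q2,x,L)
state=q2 head=0 tape=x[x]xy
No transition is defined for (q2, x); M halts in state q2.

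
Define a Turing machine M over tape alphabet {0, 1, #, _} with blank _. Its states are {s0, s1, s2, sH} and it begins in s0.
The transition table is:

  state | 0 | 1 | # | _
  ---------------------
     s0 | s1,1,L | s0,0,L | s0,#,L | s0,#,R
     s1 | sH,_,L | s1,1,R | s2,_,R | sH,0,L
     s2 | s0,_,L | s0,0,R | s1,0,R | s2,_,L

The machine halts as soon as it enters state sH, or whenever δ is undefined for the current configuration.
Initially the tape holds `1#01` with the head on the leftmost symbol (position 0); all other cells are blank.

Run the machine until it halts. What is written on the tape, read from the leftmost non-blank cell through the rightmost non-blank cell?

state=s0 head=0 tape=__[1]#01   (s0,1)→(s0,0,L)
state=s0 head=-1 tape=_[_]0#01   (s0,_)→(s0,#,R)
state=s0 head=0 tape=_#[0]#01   (s0,0)→(s1,1,L)
state=s1 head=-1 tape=_[#]1#01   (s1,#)→(s2,_,R)
state=s2 head=0 tape=__[1]#01   (s2,1)→(s0,0,R)
state=s0 head=1 tape=__0[#]01   (s0,#)→(s0,#,L)
state=s0 head=0 tape=__[0]#01   (s0,0)→(s1,1,L)
state=s1 head=-1 tape=_[_]1#01   (s1,_)→(sH,0,L)
state=sH head=-2 tape=[_]01#01
The non-blank tape span at halt is 01#01.

01#01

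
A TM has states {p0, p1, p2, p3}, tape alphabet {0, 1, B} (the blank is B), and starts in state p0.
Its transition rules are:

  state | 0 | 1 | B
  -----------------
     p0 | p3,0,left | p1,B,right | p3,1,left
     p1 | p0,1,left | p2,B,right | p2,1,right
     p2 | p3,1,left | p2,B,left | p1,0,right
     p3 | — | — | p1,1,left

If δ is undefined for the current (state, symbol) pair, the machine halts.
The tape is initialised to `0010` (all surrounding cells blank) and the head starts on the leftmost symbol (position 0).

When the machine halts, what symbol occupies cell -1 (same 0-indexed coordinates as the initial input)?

p0 | BBB[0]010   read 0 → write 0, move left, go to p3
p3 | BB[B]0010   read B → write 1, move left, go to p1
p1 | B[B]10010   read B → write 1, move right, go to p2
p2 | B1[1]0010   read 1 → write B, move left, go to p2
p2 | B[1]B0010   read 1 → write B, move left, go to p2
p2 | [B]BB0010   read B → write 0, move right, go to p1
p1 | 0[B]B0010   read B → write 1, move right, go to p2
p2 | 01[B]0010   read B → write 0, move right, go to p1
p1 | 010[0]010   read 0 → write 1, move left, go to p0
p0 | 01[0]1010   read 0 → write 0, move left, go to p3
p3 | 0[1]01010
Cell -1 holds 0 when M halts.

0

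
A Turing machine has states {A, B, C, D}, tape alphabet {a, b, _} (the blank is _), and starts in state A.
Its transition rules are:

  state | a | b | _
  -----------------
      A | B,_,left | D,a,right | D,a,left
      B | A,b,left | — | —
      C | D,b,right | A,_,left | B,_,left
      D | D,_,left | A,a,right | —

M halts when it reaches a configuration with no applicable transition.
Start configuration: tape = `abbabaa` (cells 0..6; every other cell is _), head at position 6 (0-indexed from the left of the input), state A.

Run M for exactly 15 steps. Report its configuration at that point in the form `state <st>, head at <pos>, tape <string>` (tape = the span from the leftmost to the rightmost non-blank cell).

state=A head=6 tape=_abbaba[a]   (A,a)→(B,_,left)
state=B head=5 tape=_abbab[a]_   (B,a)→(A,b,left)
state=A head=4 tape=_abba[b]b_   (A,b)→(D,a,right)
state=D head=5 tape=_abbaa[b]_   (D,b)→(A,a,right)
state=A head=6 tape=_abbaaa[_]   (A,_)→(D,a,left)
state=D head=5 tape=_abbaa[a]a   (D,a)→(D,_,left)
state=D head=4 tape=_abba[a]_a   (D,a)→(D,_,left)
state=D head=3 tape=_abb[a]__a   (D,a)→(D,_,left)
state=D head=2 tape=_ab[b]___a   (D,b)→(A,a,right)
state=A head=3 tape=_aba[_]__a   (A,_)→(D,a,left)
state=D head=2 tape=_ab[a]a__a   (D,a)→(D,_,left)
state=D head=1 tape=_a[b]_a__a   (D,b)→(A,a,right)
state=A head=2 tape=_aa[_]a__a   (A,_)→(D,a,left)
state=D head=1 tape=_a[a]aa__a   (D,a)→(D,_,left)
state=D head=0 tape=_[a]_aa__a   (D,a)→(D,_,left)
state=D head=-1 tape=[_]__aa__a
After 15 steps: state D, head at -1, tape aa__a.

state D, head at -1, tape aa__a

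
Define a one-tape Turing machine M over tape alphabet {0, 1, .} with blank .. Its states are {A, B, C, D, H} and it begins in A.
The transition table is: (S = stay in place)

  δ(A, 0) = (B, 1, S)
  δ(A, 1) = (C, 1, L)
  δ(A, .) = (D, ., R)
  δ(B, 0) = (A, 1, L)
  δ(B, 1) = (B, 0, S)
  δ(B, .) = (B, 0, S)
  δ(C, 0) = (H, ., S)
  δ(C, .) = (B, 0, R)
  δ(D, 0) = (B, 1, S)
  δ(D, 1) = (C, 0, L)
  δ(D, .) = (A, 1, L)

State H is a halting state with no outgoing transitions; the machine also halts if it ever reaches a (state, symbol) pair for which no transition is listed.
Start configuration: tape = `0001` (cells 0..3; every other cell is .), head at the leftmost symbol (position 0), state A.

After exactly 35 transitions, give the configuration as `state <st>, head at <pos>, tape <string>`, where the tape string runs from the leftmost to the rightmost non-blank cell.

A | .....[0]001   read 0 → write 1, move S, go to B
B | .....[1]001   read 1 → write 0, move S, go to B
B | .....[0]001   read 0 → write 1, move L, go to A
A | ....[.]1001   read . → write ., move R, go to D
D | .....[1]001   read 1 → write 0, move L, go to C
C | ....[.]0001   read . → write 0, move R, go to B
B | ....0[0]001   read 0 → write 1, move L, go to A
A | ....[0]1001   read 0 → write 1, move S, go to B
B | ....[1]1001   read 1 → write 0, move S, go to B
B | ....[0]1001   read 0 → write 1, move L, go to A
A | ...[.]11001   read . → write ., move R, go to D
D | ....[1]1001   read 1 → write 0, move L, go to C
C | ...[.]01001   read . → write 0, move R, go to B
B | ...0[0]1001   read 0 → write 1, move L, go to A
A | ...[0]11001   read 0 → write 1, move S, go to B
B | ...[1]11001   read 1 → write 0, move S, go to B
B | ...[0]11001   read 0 → write 1, move L, go to A
A | ..[.]111001   read . → write ., move R, go to D
D | ...[1]11001   read 1 → write 0, move L, go to C
C | ..[.]011001   read . → write 0, move R, go to B
B | ..0[0]11001   read 0 → write 1, move L, go to A
A | ..[0]111001   read 0 → write 1, move S, go to B
B | ..[1]111001   read 1 → write 0, move S, go to B
B | ..[0]111001   read 0 → write 1, move L, go to A
A | .[.]1111001   read . → write ., move R, go to D
D | ..[1]111001   read 1 → write 0, move L, go to C
C | .[.]0111001   read . → write 0, move R, go to B
B | .0[0]111001   read 0 → write 1, move L, go to A
A | .[0]1111001   read 0 → write 1, move S, go to B
B | .[1]1111001   read 1 → write 0, move S, go to B
B | .[0]1111001   read 0 → write 1, move L, go to A
A | [.]11111001   read . → write ., move R, go to D
D | .[1]1111001   read 1 → write 0, move L, go to C
C | [.]01111001   read . → write 0, move R, go to B
B | 0[0]1111001   read 0 → write 1, move L, go to A
A | [0]11111001
After 35 steps: state A, head at -5, tape 011111001.

state A, head at -5, tape 011111001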